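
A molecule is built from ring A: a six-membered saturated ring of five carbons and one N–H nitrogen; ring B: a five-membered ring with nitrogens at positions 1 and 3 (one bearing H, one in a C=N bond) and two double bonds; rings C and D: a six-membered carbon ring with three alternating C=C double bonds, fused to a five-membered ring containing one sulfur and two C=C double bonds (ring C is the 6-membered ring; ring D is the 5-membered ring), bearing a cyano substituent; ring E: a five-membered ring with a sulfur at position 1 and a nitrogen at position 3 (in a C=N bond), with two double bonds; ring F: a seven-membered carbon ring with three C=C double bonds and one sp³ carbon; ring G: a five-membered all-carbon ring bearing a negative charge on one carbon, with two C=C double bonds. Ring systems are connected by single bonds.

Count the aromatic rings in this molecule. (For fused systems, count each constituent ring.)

Ring A has only sp³ atoms, so it is not fully conjugated — not aromatic (piperidine).
Ring B is planar and fully conjugated; 2 ring double bonds (4 π electrons) plus a heteroatom lone pair (2) give 6 π electrons. 6 = 4(1)+2, so ring B is aromatic (imidazole).
Rings C and D form a fused bicyclic system (with one sulfur) with 9 sp² atoms and 10 π electrons from ring double bonds plus a heteroatom lone pair. 10 = 4(2)+2, so the system is aromatic and both rings count as aromatic (benzothiophene).
Ring E is fully conjugated (every ring atom contributes a p orbital); 2 ring double bonds (4 π electrons) plus a heteroatom lone pair (2) give 6 π electrons. That satisfies 4n+2 with n=1, so ring E is aromatic (thiazole).
Ring F has one sp³ carbon, so it is not fully conjugated — not aromatic (cycloheptatriene).
Ring G is fully conjugated (every ring atom contributes a p orbital); 2 ring double bonds (4 π electrons) plus the carbanion lone pair (2) give 6 π electrons. Since 6 = 4n+2 (n=1), ring G is aromatic (cyclopentadienyl anion).
Aromatic: B, C, D, E, G. Total: 5.

5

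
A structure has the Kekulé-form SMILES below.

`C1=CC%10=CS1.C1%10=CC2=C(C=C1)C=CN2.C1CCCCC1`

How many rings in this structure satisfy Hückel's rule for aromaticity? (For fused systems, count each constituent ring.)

3

The SMILES encodes a five-membered ring of four carbons and one sulfur, with two C=C double bonds; a six-membered carbon ring with three alternating C=C double bonds, fused to a five-membered ring containing one N–H nitrogen and two C=C double bonds; a six-membered saturated carbon ring.
The 5-membered ring with one sulfur has a continuous p-orbital overlap around the ring; 2 ring double bonds (4 π electrons) plus a heteroatom lone pair (2) give 6 π electrons. That satisfies 4n+2 with n=1, so it is aromatic (thiophene).
The fused 6/5-membered bicyclic (with one N–H) is a single π system with 9 sp² atoms and 10 π electrons from ring double bonds plus a heteroatom lone pair. 10 = 4(2)+2, so the system is aromatic and both rings count as aromatic (indole).
The 6-membered ring has only sp³ atoms, so it is not fully conjugated — not aromatic (cyclohexane).
3 of the 4 rings are aromatic. Total: 3.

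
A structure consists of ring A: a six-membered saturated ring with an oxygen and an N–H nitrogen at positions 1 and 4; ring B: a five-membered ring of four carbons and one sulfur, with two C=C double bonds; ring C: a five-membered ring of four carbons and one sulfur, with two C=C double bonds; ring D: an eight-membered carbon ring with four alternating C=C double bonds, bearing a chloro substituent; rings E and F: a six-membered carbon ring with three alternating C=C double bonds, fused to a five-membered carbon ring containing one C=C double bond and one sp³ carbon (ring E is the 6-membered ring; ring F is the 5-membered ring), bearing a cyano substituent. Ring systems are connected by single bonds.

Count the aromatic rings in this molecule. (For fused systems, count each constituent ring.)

3

Ring A has only sp³ atoms, so it is not fully conjugated — not aromatic (morpholine).
Ring B has a continuous p-orbital overlap around the ring; 2 ring double bonds (4 π electrons) plus a heteroatom lone pair (2) give 6 π electrons. Since 6 = 4n+2 (n=1), ring B is aromatic (thiophene).
Ring C has a continuous p-orbital overlap around the ring; 2 ring double bonds (4 π electrons) plus a heteroatom lone pair (2) give 6 π electrons. That satisfies 4n+2 with n=1, so ring C is aromatic (thiophene).
Ring D has only sp² ring atoms; a planar conformation would have a fully conjugated π system of 8 electrons. But 8 = 4(2), which is 4n not 4n+2, so ring D is not aromatic (cyclooctatetraene) — cyclooctatetraene distorts into a non-planar tub to avoid antiaromaticity.
Ring E is planar and fully conjugated; 3 ring double bonds give 6 π electrons. That satisfies 4n+2 with n=1, so ring E is aromatic (benzene ring).
Ring F has one sp³ carbon, so it is not fully conjugated — not aromatic (cyclopentene ring).
Aromatic: B, C, E. Total: 3.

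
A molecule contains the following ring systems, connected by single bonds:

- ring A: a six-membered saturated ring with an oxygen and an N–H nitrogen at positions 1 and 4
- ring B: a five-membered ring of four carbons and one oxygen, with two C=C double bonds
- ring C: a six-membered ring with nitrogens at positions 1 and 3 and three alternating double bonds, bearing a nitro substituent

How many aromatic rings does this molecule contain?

2

Ring A has only sp³ atoms, so it is not fully conjugated — not aromatic (morpholine).
Ring B has a continuous p-orbital overlap around the ring; 2 ring double bonds (4 π electrons) plus a heteroatom lone pair (2) give 6 π electrons. 6 = 4(1)+2, so ring B is aromatic (furan).
Ring C has a continuous p-orbital overlap around the ring; 3 ring double bonds give 6 π electrons. 6 = 4(1)+2, so ring C is aromatic (pyrimidine).
Aromatic: B, C. Total: 2.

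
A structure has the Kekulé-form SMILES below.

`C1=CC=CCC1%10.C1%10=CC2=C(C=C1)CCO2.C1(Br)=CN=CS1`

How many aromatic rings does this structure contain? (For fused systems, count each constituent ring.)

2

The SMILES encodes a six-membered carbon ring with two conjugated C=C double bonds and two sp³ carbons; a six-membered carbon ring with three alternating C=C double bonds, fused to a five-membered ring containing one oxygen and two sp³ carbons; a five-membered ring with a sulfur at position 1 and a nitrogen at position 3 (in a C=N bond), with two double bonds.
The 6-membered ring has two sp³ carbons, so it is not fully conjugated — not aromatic (1,3-cyclohexadiene).
The second 6-membered ring is fully conjugated (every ring atom contributes a p orbital); 3 ring double bonds give 6 π electrons. Since 6 = 4n+2 (n=1), it is aromatic (benzene ring).
The 5-membered ring with one oxygen has two sp³ carbons, so it is not fully conjugated — not aromatic (oxolane ring).
The 5-membered ring with one sulfur and one =N– has a continuous p-orbital overlap around the ring; 2 ring double bonds (4 π electrons) plus a heteroatom lone pair (2) give 6 π electrons. Since 6 = 4n+2 (n=1), it is aromatic (thiazole).
2 of the 4 rings are aromatic. Total: 2.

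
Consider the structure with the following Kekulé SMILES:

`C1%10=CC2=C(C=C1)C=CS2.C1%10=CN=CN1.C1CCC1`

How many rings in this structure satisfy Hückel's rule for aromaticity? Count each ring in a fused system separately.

The SMILES encodes a six-membered carbon ring with three alternating C=C double bonds, fused to a five-membered ring containing one sulfur and two C=C double bonds; a five-membered ring with nitrogens at positions 1 and 3 (one bearing H, one in a C=N bond) and two double bonds; a four-membered saturated carbon ring.
The fused 6/5-membered bicyclic (with one sulfur) is a single π system with 9 sp² atoms and 10 π electrons from ring double bonds plus a heteroatom lone pair. 10 = 4(2)+2, so the system is aromatic and both rings count as aromatic (benzothiophene).
The 5-membered ring with two nitrogens (one N–H, one =N–) has a continuous p-orbital overlap around the ring; 2 ring double bonds (4 π electrons) plus a heteroatom lone pair (2) give 6 π electrons. That satisfies 4n+2 with n=1, so it is aromatic (imidazole).
The 4-membered ring has only sp³ atoms, so it is not fully conjugated — not aromatic (cyclobutane).
3 of the 4 rings are aromatic. Total: 3.

3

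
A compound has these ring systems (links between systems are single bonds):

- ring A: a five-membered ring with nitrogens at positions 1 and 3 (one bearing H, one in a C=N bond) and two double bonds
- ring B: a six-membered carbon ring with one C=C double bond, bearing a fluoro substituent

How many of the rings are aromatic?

1

Ring A is fully conjugated (every ring atom contributes a p orbital); 2 ring double bonds (4 π electrons) plus a heteroatom lone pair (2) give 6 π electrons. That satisfies 4n+2 with n=1, so ring A is aromatic (imidazole).
Ring B has four sp³ carbons, so it is not fully conjugated — not aromatic (cyclohexene).
Aromatic: A. Total: 1.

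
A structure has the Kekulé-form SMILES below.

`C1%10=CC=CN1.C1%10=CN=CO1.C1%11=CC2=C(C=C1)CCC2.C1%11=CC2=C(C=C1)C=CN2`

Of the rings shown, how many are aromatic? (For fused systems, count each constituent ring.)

5

The SMILES encodes a five-membered ring of four carbons and one nitrogen bearing a hydrogen, with two C=C double bonds; a five-membered ring with an oxygen at position 1 and a nitrogen at position 3 (in a C=N bond), with two double bonds; a six-membered carbon ring with three alternating C=C double bonds, fused to a saturated five-membered carbon ring; a six-membered carbon ring with three alternating C=C double bonds, fused to a five-membered ring containing one N–H nitrogen and two C=C double bonds.
The 5-membered ring with one N–H is fully conjugated (every ring atom contributes a p orbital); 2 ring double bonds (4 π electrons) plus a heteroatom lone pair (2) give 6 π electrons. 6 = 4(1)+2, so it is aromatic (pyrrole).
The 5-membered ring with one oxygen and one =N– is fully conjugated (every ring atom contributes a p orbital); 2 ring double bonds (4 π electrons) plus a heteroatom lone pair (2) give 6 π electrons. 6 = 4(1)+2, so it is aromatic (oxazole).
The 6-membered ring is planar and fully conjugated; 3 ring double bonds give 6 π electrons. That satisfies 4n+2 with n=1, so it is aromatic (benzene ring).
The 5-membered ring has three sp³ carbons, so it is not fully conjugated — not aromatic (cyclopentane ring).
The fused 6/5-membered bicyclic (with one N–H) is a single π system with 9 sp² atoms and 10 π electrons from ring double bonds plus a heteroatom lone pair. 10 = 4(2)+2, so the system is aromatic and both rings count as aromatic (indole).
5 of the 6 rings are aromatic. Total: 5.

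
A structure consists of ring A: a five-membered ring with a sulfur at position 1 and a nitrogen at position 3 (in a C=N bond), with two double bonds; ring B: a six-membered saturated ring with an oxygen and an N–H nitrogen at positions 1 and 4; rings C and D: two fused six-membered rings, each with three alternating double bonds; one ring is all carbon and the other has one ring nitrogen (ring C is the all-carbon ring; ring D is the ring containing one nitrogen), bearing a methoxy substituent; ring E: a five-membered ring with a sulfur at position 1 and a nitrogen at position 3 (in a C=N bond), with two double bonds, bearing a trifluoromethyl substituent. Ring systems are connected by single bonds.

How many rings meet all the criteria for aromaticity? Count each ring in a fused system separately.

4

Ring A is planar and fully conjugated; 2 ring double bonds (4 π electrons) plus a heteroatom lone pair (2) give 6 π electrons. Since 6 = 4n+2 (n=1), ring A is aromatic (thiazole).
Ring B has only sp³ atoms, so it is not fully conjugated — not aromatic (morpholine).
Rings C and D form a fused bicyclic system (with one nitrogen) with 10 sp² atoms and 10 π electrons from ring double bonds. 10 = 4(2)+2, so the system is aromatic and both rings count as aromatic (quinoline).
Ring E is planar and fully conjugated; 2 ring double bonds (4 π electrons) plus a heteroatom lone pair (2) give 6 π electrons. Since 6 = 4n+2 (n=1), ring E is aromatic (thiazole).
Aromatic: A, C, D, E. Total: 4.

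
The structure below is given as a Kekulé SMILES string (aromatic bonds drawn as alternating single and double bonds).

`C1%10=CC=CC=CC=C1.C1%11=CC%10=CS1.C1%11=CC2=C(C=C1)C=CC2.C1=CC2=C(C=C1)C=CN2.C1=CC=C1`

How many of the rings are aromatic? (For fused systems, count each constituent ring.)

The SMILES encodes an eight-membered carbon ring with four alternating C=C double bonds; a five-membered ring of four carbons and one sulfur, with two C=C double bonds; a six-membered carbon ring with three alternating C=C double bonds, fused to a five-membered carbon ring containing one C=C double bond and one sp³ carbon; a six-membered carbon ring with three alternating C=C double bonds, fused to a five-membered ring containing one N–H nitrogen and two C=C double bonds; a four-membered carbon ring with two alternating C=C double bonds.
The 8-membered ring has only sp² ring atoms; a planar conformation would have a fully conjugated π system of 8 electrons. But 8 = 4(2), which is 4n not 4n+2, so it is not aromatic (cyclooctatetraene) — cyclooctatetraene distorts into a non-planar tub to avoid antiaromaticity.
The 5-membered ring with one sulfur is fully conjugated (every ring atom contributes a p orbital); 2 ring double bonds (4 π electrons) plus a heteroatom lone pair (2) give 6 π electrons. That satisfies 4n+2 with n=1, so it is aromatic (thiophene).
The 6-membered ring is fully conjugated (every ring atom contributes a p orbital); 3 ring double bonds give 6 π electrons. Since 6 = 4n+2 (n=1), it is aromatic (benzene ring).
The 5-membered ring has one sp³ carbon, so it is not fully conjugated — not aromatic (cyclopentene ring).
The fused 6/5-membered bicyclic (with one N–H) is a single π system with 9 sp² atoms and 10 π electrons from ring double bonds plus a heteroatom lone pair. 10 = 4(2)+2, so the system is aromatic and both rings count as aromatic (indole).
The 4-membered ring has only sp² ring atoms; a planar conformation would have a fully conjugated π system of 4 electrons. But 4 = 4(1), which is 4n not 4n+2, so it is not aromatic (cyclobutadiene) — cyclobutadiene is antiaromatic and distorts to a rectangle.
4 of the 7 rings are aromatic. Total: 4.

4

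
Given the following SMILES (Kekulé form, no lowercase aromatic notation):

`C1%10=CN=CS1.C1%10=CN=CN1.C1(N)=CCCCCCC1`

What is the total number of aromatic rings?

2

The SMILES encodes a five-membered ring with a sulfur at position 1 and a nitrogen at position 3 (in a C=N bond), with two double bonds; a five-membered ring with nitrogens at positions 1 and 3 (one bearing H, one in a C=N bond) and two double bonds; an eight-membered carbon ring with one C=C double bond.
The 5-membered ring with one sulfur and one =N– has a continuous p-orbital overlap around the ring; 2 ring double bonds (4 π electrons) plus a heteroatom lone pair (2) give 6 π electrons. 6 = 4(1)+2, so it is aromatic (thiazole).
The 5-membered ring with two nitrogens (one N–H, one =N–) has a continuous p-orbital overlap around the ring; 2 ring double bonds (4 π electrons) plus a heteroatom lone pair (2) give 6 π electrons. That satisfies 4n+2 with n=1, so it is aromatic (imidazole).
The 8-membered ring has six sp³ carbons, so it is not fully conjugated — not aromatic (cyclooctene).
2 of the 3 rings are aromatic. Total: 2.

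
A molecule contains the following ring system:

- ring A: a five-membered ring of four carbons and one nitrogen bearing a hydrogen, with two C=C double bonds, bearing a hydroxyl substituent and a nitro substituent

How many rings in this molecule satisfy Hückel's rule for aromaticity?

Ring A is planar and fully conjugated; 2 ring double bonds (4 π electrons) plus a heteroatom lone pair (2) give 6 π electrons. 6 = 4(1)+2, so ring A is aromatic (pyrrole).

1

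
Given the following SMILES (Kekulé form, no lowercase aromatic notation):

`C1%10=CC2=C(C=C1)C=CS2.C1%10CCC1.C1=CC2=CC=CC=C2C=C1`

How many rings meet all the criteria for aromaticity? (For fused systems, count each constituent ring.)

The SMILES encodes a six-membered carbon ring with three alternating C=C double bonds, fused to a five-membered ring containing one sulfur and two C=C double bonds; a four-membered saturated carbon ring; two fused six-membered carbon rings, each with three alternating C=C double bonds.
The fused 6/5-membered bicyclic (with one sulfur) is a single π system with 9 sp² atoms and 10 π electrons from ring double bonds plus a heteroatom lone pair. 10 = 4(2)+2, so the system is aromatic and both rings count as aromatic (benzothiophene).
The 4-membered ring has only sp³ atoms, so it is not fully conjugated — not aromatic (cyclobutane).
The fused 6/6-membered bicyclic is a single π system with 10 sp² atoms and 10 π electrons from ring double bonds. 10 = 4(2)+2, so the system is aromatic and both rings count as aromatic (naphthalene).
4 of the 5 rings are aromatic. Total: 4.

4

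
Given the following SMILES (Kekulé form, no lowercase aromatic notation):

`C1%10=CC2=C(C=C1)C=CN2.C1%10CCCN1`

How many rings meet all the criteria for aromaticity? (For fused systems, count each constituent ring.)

2

The SMILES encodes a six-membered carbon ring with three alternating C=C double bonds, fused to a five-membered ring containing one N–H nitrogen and two C=C double bonds; a five-membered saturated ring of four carbons and one N–H nitrogen.
The fused 6/5-membered bicyclic (with one N–H) is a single π system with 9 sp² atoms and 10 π electrons from ring double bonds plus a heteroatom lone pair. 10 = 4(2)+2, so the system is aromatic and both rings count as aromatic (indole).
The 5-membered ring with one N–H has only sp³ atoms, so it is not fully conjugated — not aromatic (pyrrolidine).
2 of the 3 rings are aromatic. Total: 2.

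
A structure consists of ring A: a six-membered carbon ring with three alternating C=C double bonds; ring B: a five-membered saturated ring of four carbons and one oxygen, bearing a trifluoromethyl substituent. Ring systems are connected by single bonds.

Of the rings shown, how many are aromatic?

1

Ring A is planar and fully conjugated; 3 ring double bonds give 6 π electrons. 6 = 4(1)+2, so ring A is aromatic (benzene).
Ring B has only sp³ atoms, so it is not fully conjugated — not aromatic (tetrahydrofuran).
Aromatic: A. Total: 1.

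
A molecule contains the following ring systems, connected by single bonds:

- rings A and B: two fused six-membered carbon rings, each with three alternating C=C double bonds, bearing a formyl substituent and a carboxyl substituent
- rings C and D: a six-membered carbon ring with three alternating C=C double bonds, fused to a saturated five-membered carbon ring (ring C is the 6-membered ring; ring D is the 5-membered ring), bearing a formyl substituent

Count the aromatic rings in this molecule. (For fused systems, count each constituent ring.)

Rings A and B form a fused bicyclic system with 10 sp² atoms and 10 π electrons from ring double bonds. 10 = 4(2)+2, so the system is aromatic and both rings count as aromatic (naphthalene).
Ring C is planar and fully conjugated; 3 ring double bonds give 6 π electrons. 6 = 4(1)+2, so ring C is aromatic (benzene ring).
Ring D has three sp³ carbons, so it is not fully conjugated — not aromatic (cyclopentane ring).
Aromatic: A, B, C. Total: 3.

3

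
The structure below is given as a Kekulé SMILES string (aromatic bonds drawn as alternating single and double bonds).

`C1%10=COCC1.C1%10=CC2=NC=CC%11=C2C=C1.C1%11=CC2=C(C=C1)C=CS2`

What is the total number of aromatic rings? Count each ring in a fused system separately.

The SMILES encodes a five-membered ring of four carbons and one oxygen, with one C=C double bond and two sp³ carbons; two fused six-membered rings, each with three alternating double bonds; one ring is all carbon and the other has one ring nitrogen; a six-membered carbon ring with three alternating C=C double bonds, fused to a five-membered ring containing one sulfur and two C=C double bonds.
The 5-membered ring with one oxygen has two sp³ carbons, so it is not fully conjugated — not aromatic (2,3-dihydrofuran).
The fused 6/6-membered bicyclic (with one nitrogen) is a single π system with 10 sp² atoms and 10 π electrons from ring double bonds. 10 = 4(2)+2, so the system is aromatic and both rings count as aromatic (quinoline).
The fused 6/5-membered bicyclic (with one sulfur) is a single π system with 9 sp² atoms and 10 π electrons from ring double bonds plus a heteroatom lone pair. 10 = 4(2)+2, so the system is aromatic and both rings count as aromatic (benzothiophene).
4 of the 5 rings are aromatic. Total: 4.

4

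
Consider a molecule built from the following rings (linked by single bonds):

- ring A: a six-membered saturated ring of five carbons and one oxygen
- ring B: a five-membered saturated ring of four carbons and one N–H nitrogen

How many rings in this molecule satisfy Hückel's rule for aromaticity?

0

Ring A has only sp³ atoms, so it is not fully conjugated — not aromatic (tetrahydropyran).
Ring B has only sp³ atoms, so it is not fully conjugated — not aromatic (pyrrolidine).
No ring is aromatic. Total: 0.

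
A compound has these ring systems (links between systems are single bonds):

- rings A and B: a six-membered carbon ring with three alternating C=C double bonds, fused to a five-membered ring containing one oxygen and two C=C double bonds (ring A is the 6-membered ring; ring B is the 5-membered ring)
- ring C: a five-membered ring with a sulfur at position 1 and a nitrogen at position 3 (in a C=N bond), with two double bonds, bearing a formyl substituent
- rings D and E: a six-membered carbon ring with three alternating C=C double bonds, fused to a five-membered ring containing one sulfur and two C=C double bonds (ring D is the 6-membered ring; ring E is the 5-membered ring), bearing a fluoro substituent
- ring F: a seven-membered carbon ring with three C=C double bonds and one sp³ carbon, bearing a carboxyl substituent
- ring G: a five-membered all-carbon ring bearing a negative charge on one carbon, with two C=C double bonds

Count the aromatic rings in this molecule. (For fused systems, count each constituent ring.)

Rings A and B form a fused bicyclic system (with one oxygen) with 9 sp² atoms and 10 π electrons from ring double bonds plus a heteroatom lone pair. 10 = 4(2)+2, so the system is aromatic and both rings count as aromatic (benzofuran).
Ring C has a continuous p-orbital overlap around the ring; 2 ring double bonds (4 π electrons) plus a heteroatom lone pair (2) give 6 π electrons. Since 6 = 4n+2 (n=1), ring C is aromatic (thiazole).
Rings D and E form a fused bicyclic system (with one sulfur) with 9 sp² atoms and 10 π electrons from ring double bonds plus a heteroatom lone pair. 10 = 4(2)+2, so the system is aromatic and both rings count as aromatic (benzothiophene).
Ring F has one sp³ carbon, so it is not fully conjugated — not aromatic (cycloheptatriene).
Ring G is planar and fully conjugated; 2 ring double bonds (4 π electrons) plus the carbanion lone pair (2) give 6 π electrons. Since 6 = 4n+2 (n=1), ring G is aromatic (cyclopentadienyl anion).
Aromatic: A, B, C, D, E, G. Total: 6.

6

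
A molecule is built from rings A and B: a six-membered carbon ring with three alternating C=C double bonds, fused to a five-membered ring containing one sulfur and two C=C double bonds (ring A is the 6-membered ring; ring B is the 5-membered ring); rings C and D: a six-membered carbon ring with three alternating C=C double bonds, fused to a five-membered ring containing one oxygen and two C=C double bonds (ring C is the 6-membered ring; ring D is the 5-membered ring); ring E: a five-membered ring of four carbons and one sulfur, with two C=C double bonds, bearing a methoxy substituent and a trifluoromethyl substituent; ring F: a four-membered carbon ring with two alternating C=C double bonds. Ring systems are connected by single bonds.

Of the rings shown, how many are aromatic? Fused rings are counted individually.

Rings A and B form a fused bicyclic system (with one sulfur) with 9 sp² atoms and 10 π electrons from ring double bonds plus a heteroatom lone pair. 10 = 4(2)+2, so the system is aromatic and both rings count as aromatic (benzothiophene).
Rings C and D form a fused bicyclic system (with one oxygen) with 9 sp² atoms and 10 π electrons from ring double bonds plus a heteroatom lone pair. 10 = 4(2)+2, so the system is aromatic and both rings count as aromatic (benzofuran).
Ring E is planar and fully conjugated; 2 ring double bonds (4 π electrons) plus a heteroatom lone pair (2) give 6 π electrons. 6 = 4(1)+2, so ring E is aromatic (thiophene).
Ring F has only sp² ring atoms; a planar conformation would have a fully conjugated π system of 4 electrons. But 4 = 4(1), which is 4n not 4n+2, so ring F is not aromatic (cyclobutadiene) — cyclobutadiene is antiaromatic and distorts to a rectangle.
Aromatic: A, B, C, D, E. Total: 5.

5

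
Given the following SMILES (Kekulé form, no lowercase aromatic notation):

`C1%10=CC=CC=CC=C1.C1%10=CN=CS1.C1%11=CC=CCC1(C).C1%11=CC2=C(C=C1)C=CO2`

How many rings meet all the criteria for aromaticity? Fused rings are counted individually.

The SMILES encodes an eight-membered carbon ring with four alternating C=C double bonds; a five-membered ring with a sulfur at position 1 and a nitrogen at position 3 (in a C=N bond), with two double bonds; a six-membered carbon ring with two conjugated C=C double bonds and two sp³ carbons; a six-membered carbon ring with three alternating C=C double bonds, fused to a five-membered ring containing one oxygen and two C=C double bonds.
The 8-membered ring has only sp² ring atoms; a planar conformation would have a fully conjugated π system of 8 electrons. But 8 = 4(2), which is 4n not 4n+2, so it is not aromatic (cyclooctatetraene) — cyclooctatetraene distorts into a non-planar tub to avoid antiaromaticity.
The 5-membered ring with one sulfur and one =N– is fully conjugated (every ring atom contributes a p orbital); 2 ring double bonds (4 π electrons) plus a heteroatom lone pair (2) give 6 π electrons. Since 6 = 4n+2 (n=1), it is aromatic (thiazole).
The 6-membered ring has two sp³ carbons, so it is not fully conjugated — not aromatic (1,3-cyclohexadiene).
The fused 6/5-membered bicyclic (with one oxygen) is a single π system with 9 sp² atoms and 10 π electrons from ring double bonds plus a heteroatom lone pair. 10 = 4(2)+2, so the system is aromatic and both rings count as aromatic (benzofuran).
3 of the 5 rings are aromatic. Total: 3.

3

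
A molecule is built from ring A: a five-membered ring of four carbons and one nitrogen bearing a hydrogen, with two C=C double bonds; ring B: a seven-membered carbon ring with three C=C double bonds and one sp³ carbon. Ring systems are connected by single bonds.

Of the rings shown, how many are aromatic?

Ring A is fully conjugated (every ring atom contributes a p orbital); 2 ring double bonds (4 π electrons) plus a heteroatom lone pair (2) give 6 π electrons. That satisfies 4n+2 with n=1, so ring A is aromatic (pyrrole).
Ring B has one sp³ carbon, so it is not fully conjugated — not aromatic (cycloheptatriene).
Aromatic: A. Total: 1.

1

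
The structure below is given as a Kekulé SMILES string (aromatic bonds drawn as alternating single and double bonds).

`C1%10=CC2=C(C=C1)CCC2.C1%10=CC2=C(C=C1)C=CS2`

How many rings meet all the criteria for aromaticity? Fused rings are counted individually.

3

The SMILES encodes a six-membered carbon ring with three alternating C=C double bonds, fused to a saturated five-membered carbon ring; a six-membered carbon ring with three alternating C=C double bonds, fused to a five-membered ring containing one sulfur and two C=C double bonds.
The 6-membered ring is planar and fully conjugated; 3 ring double bonds give 6 π electrons. That satisfies 4n+2 with n=1, so it is aromatic (benzene ring).
The 5-membered ring has three sp³ carbons, so it is not fully conjugated — not aromatic (cyclopentane ring).
The fused 6/5-membered bicyclic (with one sulfur) is a single π system with 9 sp² atoms and 10 π electrons from ring double bonds plus a heteroatom lone pair. 10 = 4(2)+2, so the system is aromatic and both rings count as aromatic (benzothiophene).
3 of the 4 rings are aromatic. Total: 3.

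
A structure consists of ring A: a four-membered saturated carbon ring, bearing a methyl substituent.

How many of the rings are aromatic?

Ring A has only sp³ atoms, so it is not fully conjugated — not aromatic (cyclobutane).

0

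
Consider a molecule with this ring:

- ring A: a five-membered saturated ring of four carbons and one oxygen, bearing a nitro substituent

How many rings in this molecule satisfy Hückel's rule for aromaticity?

0

Ring A has only sp³ atoms, so it is not fully conjugated — not aromatic (tetrahydrofuran).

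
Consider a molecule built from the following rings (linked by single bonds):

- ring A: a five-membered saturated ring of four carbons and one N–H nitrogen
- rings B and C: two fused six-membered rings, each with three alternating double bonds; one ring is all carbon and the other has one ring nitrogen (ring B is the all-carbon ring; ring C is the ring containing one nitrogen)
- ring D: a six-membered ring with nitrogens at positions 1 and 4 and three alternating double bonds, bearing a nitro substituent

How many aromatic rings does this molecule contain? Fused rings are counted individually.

3

Ring A has only sp³ atoms, so it is not fully conjugated — not aromatic (pyrrolidine).
Rings B and C form a fused bicyclic system (with one nitrogen) with 10 sp² atoms and 10 π electrons from ring double bonds. 10 = 4(2)+2, so the system is aromatic and both rings count as aromatic (quinoline).
Ring D has a continuous p-orbital overlap around the ring; 3 ring double bonds give 6 π electrons. 6 = 4(1)+2, so ring D is aromatic (pyrazine).
Aromatic: B, C, D. Total: 3.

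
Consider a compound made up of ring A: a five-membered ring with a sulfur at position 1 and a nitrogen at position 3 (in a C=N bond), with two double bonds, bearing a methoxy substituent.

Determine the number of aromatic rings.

1

Ring A is fully conjugated (every ring atom contributes a p orbital); 2 ring double bonds (4 π electrons) plus a heteroatom lone pair (2) give 6 π electrons. 6 = 4(1)+2, so ring A is aromatic (thiazole).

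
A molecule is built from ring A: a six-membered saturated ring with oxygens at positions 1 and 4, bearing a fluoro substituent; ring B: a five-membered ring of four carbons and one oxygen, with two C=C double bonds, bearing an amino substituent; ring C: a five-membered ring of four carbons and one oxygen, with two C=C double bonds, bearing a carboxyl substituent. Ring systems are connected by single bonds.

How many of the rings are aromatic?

2

Ring A has only sp³ atoms, so it is not fully conjugated — not aromatic (1,4-dioxane).
Ring B is planar and fully conjugated; 2 ring double bonds (4 π electrons) plus a heteroatom lone pair (2) give 6 π electrons. That satisfies 4n+2 with n=1, so ring B is aromatic (furan).
Ring C is fully conjugated (every ring atom contributes a p orbital); 2 ring double bonds (4 π electrons) plus a heteroatom lone pair (2) give 6 π electrons. 6 = 4(1)+2, so ring C is aromatic (furan).
Aromatic: B, C. Total: 2.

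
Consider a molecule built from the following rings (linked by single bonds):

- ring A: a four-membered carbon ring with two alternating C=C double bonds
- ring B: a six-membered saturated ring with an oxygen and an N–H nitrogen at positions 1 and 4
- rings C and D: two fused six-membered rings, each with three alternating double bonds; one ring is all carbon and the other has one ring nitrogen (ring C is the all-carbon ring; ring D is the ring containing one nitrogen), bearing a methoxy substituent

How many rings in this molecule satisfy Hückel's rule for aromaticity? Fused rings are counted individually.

Ring A has only sp² ring atoms; a planar conformation would have a fully conjugated π system of 4 electrons. But 4 = 4(1), which is 4n not 4n+2, so ring A is not aromatic (cyclobutadiene) — cyclobutadiene is antiaromatic and distorts to a rectangle.
Ring B has only sp³ atoms, so it is not fully conjugated — not aromatic (morpholine).
Rings C and D form a fused bicyclic system (with one nitrogen) with 10 sp² atoms and 10 π electrons from ring double bonds. 10 = 4(2)+2, so the system is aromatic and both rings count as aromatic (quinoline).
Aromatic: C, D. Total: 2.

2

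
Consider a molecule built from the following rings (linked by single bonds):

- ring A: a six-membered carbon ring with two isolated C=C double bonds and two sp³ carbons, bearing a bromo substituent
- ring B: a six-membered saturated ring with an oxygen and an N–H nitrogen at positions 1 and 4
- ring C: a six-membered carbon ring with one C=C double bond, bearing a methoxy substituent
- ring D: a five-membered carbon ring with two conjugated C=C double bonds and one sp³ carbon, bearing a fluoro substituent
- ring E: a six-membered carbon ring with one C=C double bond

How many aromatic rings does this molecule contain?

0

Ring A has two sp³ carbons, so it is not fully conjugated — not aromatic (1,4-cyclohexadiene).
Ring B has only sp³ atoms, so it is not fully conjugated — not aromatic (morpholine).
Ring C has four sp³ carbons, so it is not fully conjugated — not aromatic (cyclohexene).
Ring D has one sp³ carbon, so it is not fully conjugated — not aromatic (cyclopentadiene).
Ring E has four sp³ carbons, so it is not fully conjugated — not aromatic (cyclohexene).
No ring is aromatic. Total: 0.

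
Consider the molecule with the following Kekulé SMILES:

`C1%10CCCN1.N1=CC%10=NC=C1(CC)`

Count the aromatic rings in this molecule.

1

The SMILES encodes a five-membered saturated ring of four carbons and one N–H nitrogen; a six-membered ring with nitrogens at positions 1 and 4 and three alternating double bonds.
The 5-membered ring with one N–H has only sp³ atoms, so it is not fully conjugated — not aromatic (pyrrolidine).
The 6-membered ring with two nitrogens (1,4) is planar and fully conjugated; 3 ring double bonds give 6 π electrons. 6 = 4(1)+2, so it is aromatic (pyrazine).
1 of the 2 rings is aromatic. Total: 1.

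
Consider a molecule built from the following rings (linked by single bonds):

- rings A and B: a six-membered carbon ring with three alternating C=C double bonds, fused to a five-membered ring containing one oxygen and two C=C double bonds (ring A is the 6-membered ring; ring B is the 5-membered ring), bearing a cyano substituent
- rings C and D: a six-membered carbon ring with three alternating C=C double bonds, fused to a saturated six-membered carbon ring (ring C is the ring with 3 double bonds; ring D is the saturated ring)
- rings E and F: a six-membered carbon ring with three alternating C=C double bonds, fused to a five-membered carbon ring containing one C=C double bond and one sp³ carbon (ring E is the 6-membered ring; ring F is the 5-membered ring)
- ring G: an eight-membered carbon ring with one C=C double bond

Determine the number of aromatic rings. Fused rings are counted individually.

4

Rings A and B form a fused bicyclic system (with one oxygen) with 9 sp² atoms and 10 π electrons from ring double bonds plus a heteroatom lone pair. 10 = 4(2)+2, so the system is aromatic and both rings count as aromatic (benzofuran).
Ring C is fully conjugated (every ring atom contributes a p orbital); 3 ring double bonds give 6 π electrons. That satisfies 4n+2 with n=1, so ring C is aromatic (benzene ring).
Ring D has four sp³ carbons, so it is not fully conjugated — not aromatic (cyclohexane ring).
Ring E is planar and fully conjugated; 3 ring double bonds give 6 π electrons. 6 = 4(1)+2, so ring E is aromatic (benzene ring).
Ring F has one sp³ carbon, so it is not fully conjugated — not aromatic (cyclopentene ring).
Ring G has six sp³ carbons, so it is not fully conjugated — not aromatic (cyclooctene).
Aromatic: A, B, C, E. Total: 4.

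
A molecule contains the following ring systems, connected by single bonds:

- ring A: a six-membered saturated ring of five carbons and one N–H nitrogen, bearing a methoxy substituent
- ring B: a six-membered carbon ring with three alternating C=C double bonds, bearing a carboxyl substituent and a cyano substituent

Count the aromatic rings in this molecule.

1

Ring A has only sp³ atoms, so it is not fully conjugated — not aromatic (piperidine).
Ring B is planar and fully conjugated; 3 ring double bonds give 6 π electrons. That satisfies 4n+2 with n=1, so ring B is aromatic (benzene).
Aromatic: B. Total: 1.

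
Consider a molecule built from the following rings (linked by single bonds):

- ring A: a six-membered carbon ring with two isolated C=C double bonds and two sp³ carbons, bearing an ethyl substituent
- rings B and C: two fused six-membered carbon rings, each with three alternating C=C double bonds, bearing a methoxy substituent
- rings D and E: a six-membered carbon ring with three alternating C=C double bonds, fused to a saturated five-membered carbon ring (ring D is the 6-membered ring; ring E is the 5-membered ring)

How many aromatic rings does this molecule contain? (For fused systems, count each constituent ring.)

3

Ring A has two sp³ carbons, so it is not fully conjugated — not aromatic (1,4-cyclohexadiene).
Rings B and C form a fused bicyclic system with 10 sp² atoms and 10 π electrons from ring double bonds. 10 = 4(2)+2, so the system is aromatic and both rings count as aromatic (naphthalene).
Ring D is planar and fully conjugated; 3 ring double bonds give 6 π electrons. Since 6 = 4n+2 (n=1), ring D is aromatic (benzene ring).
Ring E has three sp³ carbons, so it is not fully conjugated — not aromatic (cyclopentane ring).
Aromatic: B, C, D. Total: 3.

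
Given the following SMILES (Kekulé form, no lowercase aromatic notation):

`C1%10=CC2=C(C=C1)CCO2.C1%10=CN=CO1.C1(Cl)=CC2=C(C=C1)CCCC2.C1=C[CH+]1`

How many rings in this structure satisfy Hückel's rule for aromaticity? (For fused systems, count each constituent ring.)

4

The SMILES encodes a six-membered carbon ring with three alternating C=C double bonds, fused to a five-membered ring containing one oxygen and two sp³ carbons; a five-membered ring with an oxygen at position 1 and a nitrogen at position 3 (in a C=N bond), with two double bonds; a six-membered carbon ring with three alternating C=C double bonds, fused to a saturated six-membered carbon ring; a three-membered all-carbon ring bearing a positive charge on one carbon, with one C=C double bond.
The 6-membered ring has a continuous p-orbital overlap around the ring; 3 ring double bonds give 6 π electrons. Since 6 = 4n+2 (n=1), it is aromatic (benzene ring).
The 5-membered ring with one oxygen has two sp³ carbons, so it is not fully conjugated — not aromatic (oxolane ring).
The 5-membered ring with one oxygen and one =N– has a continuous p-orbital overlap around the ring; 2 ring double bonds (4 π electrons) plus a heteroatom lone pair (2) give 6 π electrons. That satisfies 4n+2 with n=1, so it is aromatic (oxazole).
The second 6-membered ring is fully conjugated (every ring atom contributes a p orbital); 3 ring double bonds give 6 π electrons. That satisfies 4n+2 with n=1, so it is aromatic (benzene ring).
The third 6-membered ring has four sp³ carbons, so it is not fully conjugated — not aromatic (cyclohexane ring).
The 3-membered ring is fully conjugated (every ring atom contributes a p orbital); 1 ring double bond (2 π electrons) plus the carbocation's empty p orbital (0, but keeps the ring conjugated) give 2 π electrons. 2 = 4(0)+2, so it is aromatic (cyclopropenyl cation).
4 of the 6 rings are aromatic. Total: 4.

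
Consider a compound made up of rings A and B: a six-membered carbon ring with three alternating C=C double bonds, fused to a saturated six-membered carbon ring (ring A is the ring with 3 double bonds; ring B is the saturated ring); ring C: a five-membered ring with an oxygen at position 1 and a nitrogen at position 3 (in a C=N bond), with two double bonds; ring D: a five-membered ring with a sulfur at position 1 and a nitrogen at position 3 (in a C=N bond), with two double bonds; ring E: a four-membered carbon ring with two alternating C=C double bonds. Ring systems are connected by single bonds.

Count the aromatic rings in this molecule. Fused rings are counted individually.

3

Ring A has a continuous p-orbital overlap around the ring; 3 ring double bonds give 6 π electrons. That satisfies 4n+2 with n=1, so ring A is aromatic (benzene ring).
Ring B has four sp³ carbons, so it is not fully conjugated — not aromatic (cyclohexane ring).
Ring C is fully conjugated (every ring atom contributes a p orbital); 2 ring double bonds (4 π electrons) plus a heteroatom lone pair (2) give 6 π electrons. That satisfies 4n+2 with n=1, so ring C is aromatic (oxazole).
Ring D is planar and fully conjugated; 2 ring double bonds (4 π electrons) plus a heteroatom lone pair (2) give 6 π electrons. Since 6 = 4n+2 (n=1), ring D is aromatic (thiazole).
Ring E has only sp² ring atoms; a planar conformation would have a fully conjugated π system of 4 electrons. But 4 = 4(1), which is 4n not 4n+2, so ring E is not aromatic (cyclobutadiene) — cyclobutadiene is antiaromatic and distorts to a rectangle.
Aromatic: A, C, D. Total: 3.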